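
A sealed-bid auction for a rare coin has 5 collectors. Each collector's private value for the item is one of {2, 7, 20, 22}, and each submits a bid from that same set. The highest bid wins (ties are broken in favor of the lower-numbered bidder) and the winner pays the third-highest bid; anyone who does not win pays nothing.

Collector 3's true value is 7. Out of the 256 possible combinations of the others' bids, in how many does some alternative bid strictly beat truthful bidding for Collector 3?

8

Others bid (2, 2, 2, 20): truth gives 0; bid 20 gives 5 > 0. Violating.
Others bid (2, 2, 2, 22): truth gives 0; bid 22 gives 5 > 0. Violating.
Others bid (2, 2, 20, 2): truth gives 0; bid 20 gives 5 > 0. Violating.
Others bid (2, 2, 22, 2): truth gives 0; bid 22 gives 5 > 0. Violating.
Others bid (2, 2, 2, 2): truth gives 5; no alternative beats it.
Others bid (2, 2, 2, 7): truth gives 5; no alternative beats it.
(Checking all 256 profiles: 8 have a profitable deviation, 248 do not.)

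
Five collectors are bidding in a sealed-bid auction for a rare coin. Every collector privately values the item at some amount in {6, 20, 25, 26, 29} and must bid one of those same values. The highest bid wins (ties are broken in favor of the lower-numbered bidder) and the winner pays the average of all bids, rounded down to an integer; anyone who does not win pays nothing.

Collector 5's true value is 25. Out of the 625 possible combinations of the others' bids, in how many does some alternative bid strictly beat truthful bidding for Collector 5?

Others bid (6, 6, 6, 6): truth gives 16; bid 20 gives 17 > 16. Violating.
Others bid (6, 6, 6, 25): truth gives 0; bid 26 gives 12 > 0. Violating.
Others bid (6, 6, 6, 26): truth gives 0; bid 29 gives 11 > 0. Violating.
Others bid (6, 6, 20, 25): truth gives 0; bid 26 gives 9 > 0. Violating.
Others bid (6, 6, 6, 20): truth gives 13; no alternative beats it.
Others bid (6, 6, 6, 29): truth gives 0; no alternative beats it.
(Checking all 625 profiles: 197 have a profitable deviation, 428 do not.)

197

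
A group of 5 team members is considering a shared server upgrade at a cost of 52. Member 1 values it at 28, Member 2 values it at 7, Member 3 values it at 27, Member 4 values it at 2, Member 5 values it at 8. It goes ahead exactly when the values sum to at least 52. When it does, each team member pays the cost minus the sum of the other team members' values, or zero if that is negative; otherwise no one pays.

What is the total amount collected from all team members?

15

Total value 72 ≥ cost 52, so it is built.
Member 1: others sum to 44; max(0, 52 - 44) = 8.
Member 2: others sum to 65; max(0, 52 - 65) = 0.
Member 3: others sum to 45; max(0, 52 - 45) = 7.
Member 4: others sum to 70; max(0, 52 - 70) = 0.
Member 5: others sum to 64; max(0, 52 - 64) = 0.
Total collected = 8 + 0 + 7 + 0 + 0 = 15.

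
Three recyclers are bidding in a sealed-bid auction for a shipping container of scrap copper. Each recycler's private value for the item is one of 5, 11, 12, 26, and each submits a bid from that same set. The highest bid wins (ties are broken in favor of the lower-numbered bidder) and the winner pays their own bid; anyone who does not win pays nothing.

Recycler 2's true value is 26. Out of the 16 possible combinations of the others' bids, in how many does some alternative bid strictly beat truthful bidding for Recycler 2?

6

Others bid (5, 5): truth gives 0; bid 11 gives 15 > 0. Violating.
Others bid (5, 11): truth gives 0; bid 11 gives 15 > 0. Violating.
Others bid (5, 12): truth gives 0; bid 12 gives 14 > 0. Violating.
Others bid (11, 5): truth gives 0; bid 12 gives 14 > 0. Violating.
Others bid (5, 26): truth gives 0; no alternative beats it.
Others bid (11, 26): truth gives 0; no alternative beats it.
(Checking all 16 profiles: 6 have a profitable deviation, 10 do not.)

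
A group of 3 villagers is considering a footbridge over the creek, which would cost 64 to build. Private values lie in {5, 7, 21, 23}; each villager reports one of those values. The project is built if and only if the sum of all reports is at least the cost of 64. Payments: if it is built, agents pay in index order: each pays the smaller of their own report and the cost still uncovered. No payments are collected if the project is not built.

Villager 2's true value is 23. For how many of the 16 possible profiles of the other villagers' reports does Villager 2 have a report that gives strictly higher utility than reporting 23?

Others report (21, 23): truth gives 0; report 21 gives 2 > 0. Violating.
Others report (23, 21): truth gives 0; report 21 gives 2 > 0. Violating.
Others report (23, 23): truth gives 0; report 21 gives 2 > 0. Violating.
Others report (5, 5): truth gives 0; no alternative beats it.
Others report (5, 7): truth gives 0; no alternative beats it.
(Checking all 16 profiles: 3 have a profitable deviation, 13 do not.)

3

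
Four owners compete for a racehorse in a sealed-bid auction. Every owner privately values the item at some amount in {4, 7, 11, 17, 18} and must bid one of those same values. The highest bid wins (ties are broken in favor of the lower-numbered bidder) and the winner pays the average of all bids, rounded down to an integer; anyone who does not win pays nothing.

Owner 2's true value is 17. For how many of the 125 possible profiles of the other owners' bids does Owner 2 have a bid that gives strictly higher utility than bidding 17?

66

Others bid (4, 4, 4): truth gives 10; bid 7 gives 13 > 10. Violating.
Others bid (4, 4, 7): truth gives 9; bid 7 gives 12 > 9. Violating.
Others bid (4, 4, 11): truth gives 8; bid 11 gives 10 > 8. Violating.
Others bid (4, 4, 18): truth gives 0; bid 18 gives 6 > 0. Violating.
Others bid (4, 4, 17): truth gives 7; no alternative beats it.
Others bid (4, 7, 17): truth gives 6; no alternative beats it.
(Checking all 125 profiles: 66 have a profitable deviation, 59 do not.)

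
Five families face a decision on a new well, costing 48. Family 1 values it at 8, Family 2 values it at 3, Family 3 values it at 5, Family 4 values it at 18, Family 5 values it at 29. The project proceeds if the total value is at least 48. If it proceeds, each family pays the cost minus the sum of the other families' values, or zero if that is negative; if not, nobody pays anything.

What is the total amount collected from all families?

Total value 63 ≥ cost 48, so it is built.
Family 1: others sum to 55; max(0, 48 - 55) = 0.
Family 2: others sum to 60; max(0, 48 - 60) = 0.
Family 3: others sum to 58; max(0, 48 - 58) = 0.
Family 4: others sum to 45; max(0, 48 - 45) = 3.
Family 5: others sum to 34; max(0, 48 - 34) = 14.
Total collected = 0 + 0 + 0 + 3 + 14 = 17.

17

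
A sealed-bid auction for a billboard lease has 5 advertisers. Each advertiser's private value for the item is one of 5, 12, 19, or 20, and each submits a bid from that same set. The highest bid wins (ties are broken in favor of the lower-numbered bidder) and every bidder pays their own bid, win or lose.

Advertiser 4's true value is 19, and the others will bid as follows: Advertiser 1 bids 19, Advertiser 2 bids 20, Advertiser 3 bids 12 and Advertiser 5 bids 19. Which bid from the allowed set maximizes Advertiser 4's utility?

5

Bid 5: loses but pays 5, utility -5.
Bid 12: loses but pays 12, utility -12.
Bid 19: loses but pays 19, utility -19.
Bid 20: loses but pays 20, utility -20.
The best choice is 5 with utility -5.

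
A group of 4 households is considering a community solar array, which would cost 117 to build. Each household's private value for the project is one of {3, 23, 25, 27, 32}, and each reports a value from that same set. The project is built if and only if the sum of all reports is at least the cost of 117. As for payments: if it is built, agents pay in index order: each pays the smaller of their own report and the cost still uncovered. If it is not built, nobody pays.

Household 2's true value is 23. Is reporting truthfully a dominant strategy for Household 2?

Yes

Check each profile of the others' reports and compare truth against every alternative report.
Others report (3, 3, 3): truth gives 0, best alternative gives 0.
Others report (3, 3, 23): truth gives 0, best alternative gives 0.
Others report (3, 3, 25): truth gives 0, best alternative gives 0.
Others report (3, 3, 27): truth gives 0, best alternative gives 0.
Others report (3, 3, 32): truth gives 0, best alternative gives 0.
Others report (3, 23, 3): truth gives 0, best alternative gives 0.
(Remaining 119 profiles checked similarly; truth is weakly best in each.)
In every case the truthful report is at least as good as any alternative, so it is a dominant strategy.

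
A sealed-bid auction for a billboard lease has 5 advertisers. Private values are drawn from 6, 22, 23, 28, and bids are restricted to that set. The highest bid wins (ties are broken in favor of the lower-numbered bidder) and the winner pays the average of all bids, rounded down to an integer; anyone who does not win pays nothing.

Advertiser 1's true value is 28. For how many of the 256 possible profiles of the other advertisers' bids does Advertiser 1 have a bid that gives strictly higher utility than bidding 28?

81

Others bid (6, 6, 6, 6): truth gives 18; bid 6 gives 22 > 18. Violating.
Others bid (6, 6, 6, 22): truth gives 15; bid 22 gives 16 > 15. Violating.
Others bid (6, 6, 6, 23): truth gives 15; bid 23 gives 16 > 15. Violating.
Others bid (6, 6, 22, 6): truth gives 15; bid 22 gives 16 > 15. Violating.
Others bid (6, 6, 6, 28): truth gives 14; no alternative beats it.
Others bid (6, 6, 22, 28): truth gives 10; no alternative beats it.
(Checking all 256 profiles: 81 have a profitable deviation, 175 do not.)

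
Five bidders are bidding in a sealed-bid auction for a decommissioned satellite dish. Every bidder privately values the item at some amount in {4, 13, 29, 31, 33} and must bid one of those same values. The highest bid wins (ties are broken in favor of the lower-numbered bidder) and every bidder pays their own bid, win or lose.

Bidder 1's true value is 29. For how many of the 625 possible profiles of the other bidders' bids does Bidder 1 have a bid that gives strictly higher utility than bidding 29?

Others bid (4, 4, 4, 4): truth gives 0; bid 4 gives 25 > 0. Violating.
Others bid (4, 4, 4, 13): truth gives 0; bid 13 gives 16 > 0. Violating.
Others bid (4, 4, 4, 31): truth gives -29; bid 31 gives -2 > -29. Violating.
Others bid (4, 4, 4, 33): truth gives -29; bid 4 gives -4 > -29. Violating.
Others bid (4, 4, 4, 29): truth gives 0; no alternative beats it.
Others bid (4, 4, 13, 29): truth gives 0; no alternative beats it.
(Checking all 625 profiles: 560 have a profitable deviation, 65 do not.)

560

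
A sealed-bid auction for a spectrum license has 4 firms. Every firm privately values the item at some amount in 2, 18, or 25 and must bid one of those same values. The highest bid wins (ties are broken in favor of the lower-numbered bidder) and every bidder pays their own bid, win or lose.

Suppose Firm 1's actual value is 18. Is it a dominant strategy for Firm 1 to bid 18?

Consider the case where Firm 2 bids 2, Firm 3 bids 2 and Firm 4 bids 2.
Truthful bid 18: wins, pays 18, utility 18 - 18 = 0.
Bid 2 instead: wins, pays 2, utility 18 - 2 = 16.
Since 16 > 0, bidding 2 is strictly better here, so truthful bidding is not dominant.

No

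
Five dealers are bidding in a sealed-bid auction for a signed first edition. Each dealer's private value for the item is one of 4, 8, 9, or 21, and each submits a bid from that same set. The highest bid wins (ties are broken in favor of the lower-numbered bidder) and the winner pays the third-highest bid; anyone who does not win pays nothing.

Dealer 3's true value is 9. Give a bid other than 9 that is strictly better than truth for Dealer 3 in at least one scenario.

21

Suppose Dealer 1 bids 4, Dealer 2 bids 4, Dealer 4 bids 4 and Dealer 5 bids 21.
Bid 9: loses, pays 0, utility 0.
Bid 21: wins, pays 4, utility 9 - 4 = 5.
So bidding 21 beats truth here (5 > 0).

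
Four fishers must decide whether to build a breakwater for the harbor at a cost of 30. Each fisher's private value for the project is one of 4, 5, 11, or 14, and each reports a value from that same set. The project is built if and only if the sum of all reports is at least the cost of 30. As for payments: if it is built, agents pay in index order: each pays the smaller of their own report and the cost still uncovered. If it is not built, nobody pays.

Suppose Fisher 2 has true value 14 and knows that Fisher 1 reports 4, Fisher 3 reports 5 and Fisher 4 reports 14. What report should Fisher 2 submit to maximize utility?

11

Report 4: project not built, utility 0.
Report 5: project not built, utility 0.
Report 11: project built, pays 11, utility 14 - 11 = 3.
Report 14: project built, pays 14, utility 14 - 14 = 0.
The best choice is 11 with utility 3.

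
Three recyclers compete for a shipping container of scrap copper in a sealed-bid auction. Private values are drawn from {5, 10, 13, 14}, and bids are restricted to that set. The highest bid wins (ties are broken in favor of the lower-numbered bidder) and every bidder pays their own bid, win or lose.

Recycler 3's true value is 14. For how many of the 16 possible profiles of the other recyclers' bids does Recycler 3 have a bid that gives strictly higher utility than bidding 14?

Others bid (5, 5): truth gives 0; bid 10 gives 4 > 0. Violating.
Others bid (5, 10): truth gives 0; bid 13 gives 1 > 0. Violating.
Others bid (5, 14): truth gives -14; bid 5 gives -5 > -14. Violating.
Others bid (10, 5): truth gives 0; bid 13 gives 1 > 0. Violating.
Others bid (5, 13): truth gives 0; no alternative beats it.
Others bid (10, 13): truth gives 0; no alternative beats it.
(Checking all 16 profiles: 11 have a profitable deviation, 5 do not.)

11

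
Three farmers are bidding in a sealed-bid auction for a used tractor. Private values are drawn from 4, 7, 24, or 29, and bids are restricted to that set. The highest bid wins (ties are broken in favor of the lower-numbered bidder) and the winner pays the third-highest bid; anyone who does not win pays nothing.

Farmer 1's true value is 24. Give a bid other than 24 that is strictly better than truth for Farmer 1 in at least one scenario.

Suppose Farmer 2 bids 4 and Farmer 3 bids 29.
Bid 24: loses, pays 0, utility 0.
Bid 29: wins, pays 4, utility 24 - 4 = 20.
So bidding 29 beats truth here (20 > 0).

29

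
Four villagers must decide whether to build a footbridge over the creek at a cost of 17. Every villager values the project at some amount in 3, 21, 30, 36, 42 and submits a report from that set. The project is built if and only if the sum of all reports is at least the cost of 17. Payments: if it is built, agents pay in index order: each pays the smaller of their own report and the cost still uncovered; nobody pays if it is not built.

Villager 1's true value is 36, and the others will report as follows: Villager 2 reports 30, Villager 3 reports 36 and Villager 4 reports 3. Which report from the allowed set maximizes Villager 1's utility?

3

Report 3: project built, pays 3, utility 36 - 3 = 33.
Report 21: project built, pays 17, utility 36 - 17 = 19.
Report 30: project built, pays 17, utility 36 - 17 = 19.
Report 36: project built, pays 17, utility 36 - 17 = 19.
Report 42: project built, pays 17, utility 36 - 17 = 19.
The best choice is 3 with utility 33.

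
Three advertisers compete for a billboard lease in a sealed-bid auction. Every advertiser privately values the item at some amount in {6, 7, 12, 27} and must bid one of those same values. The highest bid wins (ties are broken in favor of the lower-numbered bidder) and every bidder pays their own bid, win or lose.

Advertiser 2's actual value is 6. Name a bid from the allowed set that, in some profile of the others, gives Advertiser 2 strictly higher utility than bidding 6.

7

Suppose Advertiser 1 bids 6 and Advertiser 3 bids 6.
Bid 6: loses but pays 6, utility -6.
Bid 7: wins, pays 7, utility 6 - 7 = -1.
So bidding 7 beats truth here (-1 > -6).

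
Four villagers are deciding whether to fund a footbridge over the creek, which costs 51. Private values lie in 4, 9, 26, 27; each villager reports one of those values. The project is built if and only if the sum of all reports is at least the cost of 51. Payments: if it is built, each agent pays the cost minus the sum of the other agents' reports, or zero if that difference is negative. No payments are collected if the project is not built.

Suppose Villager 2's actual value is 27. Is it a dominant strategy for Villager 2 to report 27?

Yes

Check each profile of the others' reports and compare truth against every alternative report.
Others report (4, 26, 26): truth gives 27, best alternative gives 27.
Others report (4, 26, 27): truth gives 27, best alternative gives 27.
Others report (4, 27, 26): truth gives 27, best alternative gives 27.
Others report (4, 27, 27): truth gives 27, best alternative gives 27.
Others report (9, 26, 26): truth gives 27, best alternative gives 27.
Others report (9, 26, 27): truth gives 27, best alternative gives 27.
(Remaining 58 profiles checked similarly; truth is weakly best in each.)
In every case the truthful report is at least as good as any alternative, so it is a dominant strategy.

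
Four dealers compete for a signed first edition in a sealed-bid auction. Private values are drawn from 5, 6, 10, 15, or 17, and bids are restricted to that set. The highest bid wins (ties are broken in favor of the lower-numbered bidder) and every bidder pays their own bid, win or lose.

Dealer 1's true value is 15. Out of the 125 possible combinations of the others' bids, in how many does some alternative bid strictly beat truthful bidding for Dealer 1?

88

Others bid (5, 5, 5): truth gives 0; bid 5 gives 10 > 0. Violating.
Others bid (5, 5, 6): truth gives 0; bid 6 gives 9 > 0. Violating.
Others bid (5, 5, 10): truth gives 0; bid 10 gives 5 > 0. Violating.
Others bid (5, 5, 17): truth gives -15; bid 17 gives -2 > -15. Violating.
Others bid (5, 5, 15): truth gives 0; no alternative beats it.
Others bid (5, 6, 15): truth gives 0; no alternative beats it.
(Checking all 125 profiles: 88 have a profitable deviation, 37 do not.)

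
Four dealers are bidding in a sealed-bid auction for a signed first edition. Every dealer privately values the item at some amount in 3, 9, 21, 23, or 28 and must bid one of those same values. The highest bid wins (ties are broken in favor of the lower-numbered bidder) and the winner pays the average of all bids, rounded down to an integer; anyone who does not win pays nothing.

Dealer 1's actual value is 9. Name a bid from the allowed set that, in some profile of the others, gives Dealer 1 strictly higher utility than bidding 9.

Suppose Dealer 2 bids 3, Dealer 3 bids 3 and Dealer 4 bids 3.
Bid 9: wins, pays 4, utility 9 - 4 = 5.
Bid 3: wins, pays 3, utility 9 - 3 = 6.
So bidding 3 beats truth here (6 > 5).

3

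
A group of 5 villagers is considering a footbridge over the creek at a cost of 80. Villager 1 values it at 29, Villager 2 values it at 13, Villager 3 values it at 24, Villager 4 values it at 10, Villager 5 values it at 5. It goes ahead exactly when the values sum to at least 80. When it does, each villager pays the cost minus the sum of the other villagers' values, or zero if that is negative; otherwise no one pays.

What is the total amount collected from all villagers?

76

Total value 81 ≥ cost 80, so it is built.
Villager 1: others sum to 52; max(0, 80 - 52) = 28.
Villager 2: others sum to 68; max(0, 80 - 68) = 12.
Villager 3: others sum to 57; max(0, 80 - 57) = 23.
Villager 4: others sum to 71; max(0, 80 - 71) = 9.
Villager 5: others sum to 76; max(0, 80 - 76) = 4.
Total collected = 28 + 12 + 23 + 9 + 4 = 76.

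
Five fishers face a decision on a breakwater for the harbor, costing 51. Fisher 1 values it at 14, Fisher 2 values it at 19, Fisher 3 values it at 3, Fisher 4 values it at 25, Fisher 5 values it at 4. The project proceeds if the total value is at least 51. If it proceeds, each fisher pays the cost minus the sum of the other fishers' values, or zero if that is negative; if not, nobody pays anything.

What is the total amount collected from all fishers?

Total value 65 ≥ cost 51, so it is built.
Fisher 1: others sum to 51; max(0, 51 - 51) = 0.
Fisher 2: others sum to 46; max(0, 51 - 46) = 5.
Fisher 3: others sum to 62; max(0, 51 - 62) = 0.
Fisher 4: others sum to 40; max(0, 51 - 40) = 11.
Fisher 5: others sum to 61; max(0, 51 - 61) = 0.
Total collected = 0 + 5 + 0 + 11 + 0 = 16.

16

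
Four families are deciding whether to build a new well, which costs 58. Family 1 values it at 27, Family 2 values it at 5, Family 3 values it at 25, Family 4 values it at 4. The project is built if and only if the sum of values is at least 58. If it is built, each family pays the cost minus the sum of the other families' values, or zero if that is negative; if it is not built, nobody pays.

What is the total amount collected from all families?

Total value 61 ≥ cost 58, so it is built.
Family 1: others sum to 34; max(0, 58 - 34) = 24.
Family 2: others sum to 56; max(0, 58 - 56) = 2.
Family 3: others sum to 36; max(0, 58 - 36) = 22.
Family 4: others sum to 57; max(0, 58 - 57) = 1.
Total collected = 24 + 2 + 22 + 1 = 49.

49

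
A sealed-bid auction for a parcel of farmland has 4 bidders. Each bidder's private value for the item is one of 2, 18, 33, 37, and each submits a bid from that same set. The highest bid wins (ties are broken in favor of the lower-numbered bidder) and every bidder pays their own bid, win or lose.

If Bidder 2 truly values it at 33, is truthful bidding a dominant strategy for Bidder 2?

Consider the case where Bidder 1 bids 2, Bidder 3 bids 2 and Bidder 4 bids 2.
Truthful bid 33: wins, pays 33, utility 33 - 33 = 0.
Bid 18 instead: wins, pays 18, utility 33 - 18 = 15.
Since 15 > 0, bidding 18 is strictly better here, so truthful bidding is not dominant.

No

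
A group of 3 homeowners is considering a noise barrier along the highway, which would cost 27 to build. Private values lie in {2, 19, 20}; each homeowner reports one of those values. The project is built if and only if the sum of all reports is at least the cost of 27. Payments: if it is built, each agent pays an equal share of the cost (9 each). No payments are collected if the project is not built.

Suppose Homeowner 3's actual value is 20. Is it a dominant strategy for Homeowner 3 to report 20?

Yes

Check each profile of the others' reports and compare truth against every alternative report.
Others report (2, 19): truth gives 11, best alternative gives 11.
Others report (2, 20): truth gives 11, best alternative gives 11.
Others report (19, 2): truth gives 11, best alternative gives 11.
Others report (19, 19): truth gives 11, best alternative gives 11.
Others report (19, 20): truth gives 11, best alternative gives 11.
Others report (20, 2): truth gives 11, best alternative gives 11.
(Remaining 3 profiles checked similarly; truth is weakly best in each.)
In every case the truthful report is at least as good as any alternative, so it is a dominant strategy.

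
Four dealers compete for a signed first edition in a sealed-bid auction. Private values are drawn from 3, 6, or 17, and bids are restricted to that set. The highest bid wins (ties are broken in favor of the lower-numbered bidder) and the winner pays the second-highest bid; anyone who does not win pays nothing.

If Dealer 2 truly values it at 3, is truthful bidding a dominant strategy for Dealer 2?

Yes

Check each profile of the others' bids and compare truth against every alternative bid.
Others bid (3, 3, 6): truth gives 0, best alternative gives -3.
Others bid (3, 6, 3): truth gives 0, best alternative gives -3.
Others bid (3, 6, 6): truth gives 0, best alternative gives -3.
Others bid (3, 3, 3): truth gives 0, best alternative gives 0.
Others bid (3, 3, 17): truth gives 0, best alternative gives 0.
Others bid (3, 6, 17): truth gives 0, best alternative gives 0.
(Remaining 21 profiles checked similarly; truth is weakly best in each.)
In every case the truthful bid is at least as good as any alternative, so it is a dominant strategy.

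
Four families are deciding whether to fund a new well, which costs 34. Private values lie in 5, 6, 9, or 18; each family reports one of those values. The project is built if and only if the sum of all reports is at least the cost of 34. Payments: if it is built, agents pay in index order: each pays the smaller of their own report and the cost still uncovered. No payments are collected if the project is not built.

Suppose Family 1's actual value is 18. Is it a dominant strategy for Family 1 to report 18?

Consider the case where Family 2 reports 5, Family 3 reports 5 and Family 4 reports 18.
Truthful report 18: project built, pays 18, utility 18 - 18 = 0.
Report 6 instead: project built, pays 6, utility 18 - 6 = 12.
Since 12 > 0, reporting 6 is strictly better here, so truthful reporting is not dominant.

No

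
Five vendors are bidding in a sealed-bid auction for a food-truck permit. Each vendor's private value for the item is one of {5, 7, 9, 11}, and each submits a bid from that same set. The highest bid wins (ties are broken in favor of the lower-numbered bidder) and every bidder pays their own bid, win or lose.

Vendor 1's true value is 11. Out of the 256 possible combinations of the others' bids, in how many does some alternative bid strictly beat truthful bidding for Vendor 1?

Others bid (5, 5, 5, 5): truth gives 0; bid 5 gives 6 > 0. Violating.
Others bid (5, 5, 5, 7): truth gives 0; bid 7 gives 4 > 0. Violating.
Others bid (5, 5, 5, 9): truth gives 0; bid 9 gives 2 > 0. Violating.
Others bid (5, 5, 7, 5): truth gives 0; bid 7 gives 4 > 0. Violating.
Others bid (5, 5, 5, 11): truth gives 0; no alternative beats it.
Others bid (5, 5, 7, 11): truth gives 0; no alternative beats it.
(Checking all 256 profiles: 81 have a profitable deviation, 175 do not.)

81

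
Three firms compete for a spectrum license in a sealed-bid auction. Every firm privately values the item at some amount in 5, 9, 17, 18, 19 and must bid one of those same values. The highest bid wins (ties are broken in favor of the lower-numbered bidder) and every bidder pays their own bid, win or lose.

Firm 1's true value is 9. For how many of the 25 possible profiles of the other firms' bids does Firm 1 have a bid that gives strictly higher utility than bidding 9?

Others bid (5, 5): truth gives 0; bid 5 gives 4 > 0. Violating.
Others bid (5, 17): truth gives -9; bid 5 gives -5 > -9. Violating.
Others bid (5, 18): truth gives -9; bid 5 gives -5 > -9. Violating.
Others bid (5, 19): truth gives -9; bid 5 gives -5 > -9. Violating.
Others bid (5, 9): truth gives 0; no alternative beats it.
Others bid (9, 5): truth gives 0; no alternative beats it.
(Checking all 25 profiles: 22 have a profitable deviation, 3 do not.)

22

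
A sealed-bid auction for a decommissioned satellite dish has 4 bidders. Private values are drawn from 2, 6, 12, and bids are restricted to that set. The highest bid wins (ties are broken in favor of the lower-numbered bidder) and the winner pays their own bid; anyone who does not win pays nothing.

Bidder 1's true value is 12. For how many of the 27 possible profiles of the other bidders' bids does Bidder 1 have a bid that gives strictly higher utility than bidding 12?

8

Others bid (2, 2, 2): truth gives 0; bid 2 gives 10 > 0. Violating.
Others bid (2, 2, 6): truth gives 0; bid 6 gives 6 > 0. Violating.
Others bid (2, 6, 2): truth gives 0; bid 6 gives 6 > 0. Violating.
Others bid (2, 6, 6): truth gives 0; bid 6 gives 6 > 0. Violating.
Others bid (2, 2, 12): truth gives 0; no alternative beats it.
Others bid (2, 6, 12): truth gives 0; no alternative beats it.
(Checking all 27 profiles: 8 have a profitable deviation, 19 do not.)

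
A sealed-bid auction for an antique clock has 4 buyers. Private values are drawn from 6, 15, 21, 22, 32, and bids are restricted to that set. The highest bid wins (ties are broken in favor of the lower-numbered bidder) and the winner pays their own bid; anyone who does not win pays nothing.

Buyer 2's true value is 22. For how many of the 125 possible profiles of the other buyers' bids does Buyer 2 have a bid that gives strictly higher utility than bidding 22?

18

Others bid (6, 6, 6): truth gives 0; bid 15 gives 7 > 0. Violating.
Others bid (6, 6, 15): truth gives 0; bid 15 gives 7 > 0. Violating.
Others bid (6, 6, 21): truth gives 0; bid 21 gives 1 > 0. Violating.
Others bid (6, 15, 6): truth gives 0; bid 15 gives 7 > 0. Violating.
Others bid (6, 6, 22): truth gives 0; no alternative beats it.
Others bid (6, 6, 32): truth gives 0; no alternative beats it.
(Checking all 125 profiles: 18 have a profitable deviation, 107 do not.)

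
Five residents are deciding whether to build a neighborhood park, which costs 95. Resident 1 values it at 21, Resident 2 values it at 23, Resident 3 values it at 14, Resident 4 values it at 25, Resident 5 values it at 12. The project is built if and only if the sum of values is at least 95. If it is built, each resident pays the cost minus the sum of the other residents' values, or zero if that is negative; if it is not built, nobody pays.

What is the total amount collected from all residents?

Total value 95 ≥ cost 95, so it is built.
Resident 1: others sum to 74; max(0, 95 - 74) = 21.
Resident 2: others sum to 72; max(0, 95 - 72) = 23.
Resident 3: others sum to 81; max(0, 95 - 81) = 14.
Resident 4: others sum to 70; max(0, 95 - 70) = 25.
Resident 5: others sum to 83; max(0, 95 - 83) = 12.
Total collected = 21 + 23 + 14 + 25 + 12 = 95.

95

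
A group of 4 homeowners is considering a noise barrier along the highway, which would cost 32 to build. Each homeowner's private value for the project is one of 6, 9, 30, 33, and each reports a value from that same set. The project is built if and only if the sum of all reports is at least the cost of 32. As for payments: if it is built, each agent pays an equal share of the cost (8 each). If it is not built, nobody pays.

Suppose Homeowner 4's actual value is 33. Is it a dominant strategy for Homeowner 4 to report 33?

Check each profile of the others' reports and compare truth against every alternative report.
Others report (6, 6, 6): truth gives 25, best alternative gives 25.
Others report (6, 6, 9): truth gives 25, best alternative gives 25.
Others report (6, 6, 30): truth gives 25, best alternative gives 25.
Others report (6, 6, 33): truth gives 25, best alternative gives 25.
Others report (6, 9, 6): truth gives 25, best alternative gives 25.
Others report (6, 9, 9): truth gives 25, best alternative gives 25.
(Remaining 58 profiles checked similarly; truth is weakly best in each.)
In every case the truthful report is at least as good as any alternative, so it is a dominant strategy.

Yes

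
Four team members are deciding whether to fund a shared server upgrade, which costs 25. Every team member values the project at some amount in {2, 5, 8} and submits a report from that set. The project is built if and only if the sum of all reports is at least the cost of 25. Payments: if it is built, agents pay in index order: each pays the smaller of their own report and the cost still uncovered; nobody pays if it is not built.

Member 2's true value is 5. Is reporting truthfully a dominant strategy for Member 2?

Consider the case where Member 1 reports 8, Member 3 reports 8 and Member 4 reports 8.
Truthful report 5: project built, pays 5, utility 5 - 5 = 0.
Report 2 instead: project built, pays 2, utility 5 - 2 = 3.
Since 3 > 0, reporting 2 is strictly better here, so truthful reporting is not dominant.

No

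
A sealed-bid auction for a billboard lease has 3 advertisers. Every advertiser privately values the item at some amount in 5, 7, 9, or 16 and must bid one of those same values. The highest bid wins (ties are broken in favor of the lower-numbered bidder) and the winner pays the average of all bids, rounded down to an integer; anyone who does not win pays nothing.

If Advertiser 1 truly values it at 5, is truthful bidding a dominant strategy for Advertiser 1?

Yes

Check each profile of the others' bids and compare truth against every alternative bid.
Others bid (7, 7): truth gives 0, best alternative gives -2.
Others bid (5, 7): truth gives 0, best alternative gives -1.
Others bid (7, 5): truth gives 0, best alternative gives -1.
Others bid (5, 5): truth gives 0, best alternative gives 0.
Others bid (5, 9): truth gives 0, best alternative gives 0.
Others bid (5, 16): truth gives 0, best alternative gives 0.
(Remaining 10 profiles checked similarly; truth is weakly best in each.)
In every case the truthful bid is at least as good as any alternative, so it is a dominant strategy.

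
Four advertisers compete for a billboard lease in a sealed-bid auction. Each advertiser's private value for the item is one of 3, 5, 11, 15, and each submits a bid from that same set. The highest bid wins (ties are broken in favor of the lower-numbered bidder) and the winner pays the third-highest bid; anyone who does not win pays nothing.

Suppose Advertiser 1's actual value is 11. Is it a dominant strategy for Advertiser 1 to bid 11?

No

Consider the case where Advertiser 2 bids 3, Advertiser 3 bids 3 and Advertiser 4 bids 15.
Truthful bid 11: loses, pays 0, utility 0.
Bid 15 instead: wins, pays 3, utility 11 - 3 = 8.
Since 8 > 0, bidding 15 is strictly better here, so truthful bidding is not dominant.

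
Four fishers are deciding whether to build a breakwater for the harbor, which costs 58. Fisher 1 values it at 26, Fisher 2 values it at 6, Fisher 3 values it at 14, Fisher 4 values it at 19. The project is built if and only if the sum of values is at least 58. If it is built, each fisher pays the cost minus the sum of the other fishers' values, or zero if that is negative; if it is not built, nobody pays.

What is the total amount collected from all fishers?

38

Total value 65 ≥ cost 58, so it is built.
Fisher 1: others sum to 39; max(0, 58 - 39) = 19.
Fisher 2: others sum to 59; max(0, 58 - 59) = 0.
Fisher 3: others sum to 51; max(0, 58 - 51) = 7.
Fisher 4: others sum to 46; max(0, 58 - 46) = 12.
Total collected = 19 + 0 + 7 + 12 = 38.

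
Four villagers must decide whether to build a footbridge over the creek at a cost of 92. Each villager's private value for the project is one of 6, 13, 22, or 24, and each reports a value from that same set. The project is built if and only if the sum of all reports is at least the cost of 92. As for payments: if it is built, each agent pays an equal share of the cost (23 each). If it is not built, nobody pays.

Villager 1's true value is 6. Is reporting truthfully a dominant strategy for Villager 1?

Yes

Check each profile of the others' reports and compare truth against every alternative report.
Others report (6, 6, 6): truth gives 0, best alternative gives 0.
Others report (6, 6, 13): truth gives 0, best alternative gives 0.
Others report (6, 6, 22): truth gives 0, best alternative gives 0.
Others report (6, 6, 24): truth gives 0, best alternative gives 0.
Others report (6, 13, 6): truth gives 0, best alternative gives 0.
Others report (6, 13, 13): truth gives 0, best alternative gives 0.
(Remaining 58 profiles checked similarly; truth is weakly best in each.)
In every case the truthful report is at least as good as any alternative, so it is a dominant strategy.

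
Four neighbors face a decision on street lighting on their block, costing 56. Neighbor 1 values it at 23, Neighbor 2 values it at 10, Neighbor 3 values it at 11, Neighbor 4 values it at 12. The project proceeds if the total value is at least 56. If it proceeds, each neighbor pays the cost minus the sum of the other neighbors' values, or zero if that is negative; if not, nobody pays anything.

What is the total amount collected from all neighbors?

Total value 56 ≥ cost 56, so it is built.
Neighbor 1: others sum to 33; max(0, 56 - 33) = 23.
Neighbor 2: others sum to 46; max(0, 56 - 46) = 10.
Neighbor 3: others sum to 45; max(0, 56 - 45) = 11.
Neighbor 4: others sum to 44; max(0, 56 - 44) = 12.
Total collected = 23 + 10 + 11 + 12 = 56.

56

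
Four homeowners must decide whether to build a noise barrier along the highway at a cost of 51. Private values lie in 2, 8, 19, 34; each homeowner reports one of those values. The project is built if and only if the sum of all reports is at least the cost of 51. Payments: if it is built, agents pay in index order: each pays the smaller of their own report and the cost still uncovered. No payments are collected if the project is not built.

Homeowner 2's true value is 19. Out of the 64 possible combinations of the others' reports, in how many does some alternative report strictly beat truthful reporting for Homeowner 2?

38

Others report (2, 8, 34): truth gives 0; report 8 gives 11 > 0. Violating.
Others report (2, 19, 34): truth gives 0; report 2 gives 17 > 0. Violating.
Others report (2, 34, 8): truth gives 0; report 8 gives 11 > 0. Violating.
Others report (2, 34, 19): truth gives 0; report 2 gives 17 > 0. Violating.
Others report (2, 2, 2): truth gives 0; no alternative beats it.
Others report (2, 2, 8): truth gives 0; no alternative beats it.
(Checking all 64 profiles: 38 have a profitable deviation, 26 do not.)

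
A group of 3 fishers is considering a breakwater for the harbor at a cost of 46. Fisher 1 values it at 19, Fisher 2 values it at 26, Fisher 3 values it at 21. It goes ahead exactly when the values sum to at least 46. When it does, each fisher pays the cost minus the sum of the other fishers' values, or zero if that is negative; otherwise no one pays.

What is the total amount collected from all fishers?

Total value 66 ≥ cost 46, so it is built.
Fisher 1: others sum to 47; max(0, 46 - 47) = 0.
Fisher 2: others sum to 40; max(0, 46 - 40) = 6.
Fisher 3: others sum to 45; max(0, 46 - 45) = 1.
Total collected = 0 + 6 + 1 = 7.

7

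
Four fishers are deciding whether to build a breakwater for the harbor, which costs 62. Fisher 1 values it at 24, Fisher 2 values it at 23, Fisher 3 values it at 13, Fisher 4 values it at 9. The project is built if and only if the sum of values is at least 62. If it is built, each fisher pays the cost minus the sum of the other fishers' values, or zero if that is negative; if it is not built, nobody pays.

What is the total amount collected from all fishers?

Total value 69 ≥ cost 62, so it is built.
Fisher 1: others sum to 45; max(0, 62 - 45) = 17.
Fisher 2: others sum to 46; max(0, 62 - 46) = 16.
Fisher 3: others sum to 56; max(0, 62 - 56) = 6.
Fisher 4: others sum to 60; max(0, 62 - 60) = 2.
Total collected = 17 + 16 + 6 + 2 = 41.

41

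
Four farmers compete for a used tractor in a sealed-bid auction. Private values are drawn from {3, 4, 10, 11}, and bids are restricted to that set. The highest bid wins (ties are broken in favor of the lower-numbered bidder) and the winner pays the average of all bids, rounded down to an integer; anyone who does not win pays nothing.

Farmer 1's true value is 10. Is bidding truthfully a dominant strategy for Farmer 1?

No

Consider the case where Farmer 2 bids 3, Farmer 3 bids 3 and Farmer 4 bids 3.
Truthful bid 10: wins, pays 4, utility 10 - 4 = 6.
Bid 3 instead: wins, pays 3, utility 10 - 3 = 7.
Since 7 > 6, bidding 3 is strictly better here, so truthful bidding is not dominant.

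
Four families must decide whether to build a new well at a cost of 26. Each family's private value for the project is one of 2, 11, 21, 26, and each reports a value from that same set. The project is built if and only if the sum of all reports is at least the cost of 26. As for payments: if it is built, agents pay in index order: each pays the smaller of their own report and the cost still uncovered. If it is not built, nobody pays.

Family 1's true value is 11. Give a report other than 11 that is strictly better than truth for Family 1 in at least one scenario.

Suppose Family 2 reports 2, Family 3 reports 2 and Family 4 reports 21.
Report 11: project built, pays 11, utility 11 - 11 = 0.
Report 2: project built, pays 2, utility 11 - 2 = 9.
So reporting 2 beats truth here (9 > 0).

2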